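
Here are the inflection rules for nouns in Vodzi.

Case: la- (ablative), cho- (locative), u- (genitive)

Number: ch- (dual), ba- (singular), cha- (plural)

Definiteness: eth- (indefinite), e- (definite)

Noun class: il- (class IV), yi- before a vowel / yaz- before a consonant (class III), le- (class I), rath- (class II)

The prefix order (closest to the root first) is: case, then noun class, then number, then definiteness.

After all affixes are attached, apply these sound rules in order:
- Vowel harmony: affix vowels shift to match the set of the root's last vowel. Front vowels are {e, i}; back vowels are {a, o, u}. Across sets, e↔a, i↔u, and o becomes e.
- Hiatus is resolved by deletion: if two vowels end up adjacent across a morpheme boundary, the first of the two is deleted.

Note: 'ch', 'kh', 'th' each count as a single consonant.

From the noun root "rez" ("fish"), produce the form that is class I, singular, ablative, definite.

Attach case ablative la- → larez.
Attach noun class class I le- → lelarez.
Attach number singular ba- → balelarez.
Attach definiteness definite e- → ebalelarez.
Apply vowel harmony: ebalelarez → ebelelerez.
Vowel deletion: no change.

ebelelerez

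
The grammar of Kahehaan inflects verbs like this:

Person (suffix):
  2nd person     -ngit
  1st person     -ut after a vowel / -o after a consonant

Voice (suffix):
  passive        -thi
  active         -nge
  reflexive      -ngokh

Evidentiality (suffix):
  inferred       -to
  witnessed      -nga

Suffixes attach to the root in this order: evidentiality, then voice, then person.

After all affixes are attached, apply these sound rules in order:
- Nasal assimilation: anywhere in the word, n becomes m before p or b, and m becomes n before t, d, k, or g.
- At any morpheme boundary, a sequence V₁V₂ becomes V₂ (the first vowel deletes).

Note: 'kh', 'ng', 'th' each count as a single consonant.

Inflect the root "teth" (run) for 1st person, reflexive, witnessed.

Attach evidentiality witnessed -nga → tethnga.
Attach voice reflexive -ngokh → tethngangokh.
Attach person 1st person -o (after consonant 'kh') → tethngangokho.
Nasal assimilation: no change.
Vowel deletion: no change.

tethngangokho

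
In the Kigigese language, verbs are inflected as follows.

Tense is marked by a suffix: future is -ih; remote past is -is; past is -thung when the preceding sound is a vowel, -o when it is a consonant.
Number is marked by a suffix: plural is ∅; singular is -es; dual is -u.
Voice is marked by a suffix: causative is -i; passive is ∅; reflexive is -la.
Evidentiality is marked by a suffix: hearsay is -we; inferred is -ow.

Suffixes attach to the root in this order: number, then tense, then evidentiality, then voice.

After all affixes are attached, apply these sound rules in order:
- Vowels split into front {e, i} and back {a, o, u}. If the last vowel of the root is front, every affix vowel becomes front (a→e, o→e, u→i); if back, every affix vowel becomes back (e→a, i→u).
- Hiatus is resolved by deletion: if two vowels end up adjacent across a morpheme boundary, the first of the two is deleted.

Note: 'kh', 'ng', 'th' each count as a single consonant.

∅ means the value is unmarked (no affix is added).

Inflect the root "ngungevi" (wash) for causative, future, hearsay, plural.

number = plural: zero marking, form stays ngungevi.
Attach tense future -ih → ngungeviih.
Attach evidentiality hearsay -we → ngungeviihwe.
Attach voice causative -i → ngungeviihwei.
Vowel harmony: no change.
Apply vowel deletion: ngungeviihwei → ngungevihwi.

ngungevihwi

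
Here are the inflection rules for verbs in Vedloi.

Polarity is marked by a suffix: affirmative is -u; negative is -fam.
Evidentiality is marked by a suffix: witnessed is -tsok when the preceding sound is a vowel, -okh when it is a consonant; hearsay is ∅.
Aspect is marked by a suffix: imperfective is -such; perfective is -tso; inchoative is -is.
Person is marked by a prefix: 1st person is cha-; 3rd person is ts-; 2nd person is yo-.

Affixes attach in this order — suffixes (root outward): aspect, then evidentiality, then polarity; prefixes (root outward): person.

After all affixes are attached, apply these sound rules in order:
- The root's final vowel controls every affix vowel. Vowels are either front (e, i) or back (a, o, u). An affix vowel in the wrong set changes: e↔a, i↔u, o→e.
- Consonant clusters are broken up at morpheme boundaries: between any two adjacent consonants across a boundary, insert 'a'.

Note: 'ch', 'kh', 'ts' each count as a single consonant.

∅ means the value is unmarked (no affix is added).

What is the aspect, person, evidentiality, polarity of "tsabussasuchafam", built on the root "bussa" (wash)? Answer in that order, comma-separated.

Segment: ts-bussa-such-fam.
aspect: -such → imperfective.
person: ts- → 3rd person.
evidentiality: ∅ → hearsay.
polarity: -fam → negative.

imperfective, 3rd person, hearsay, negative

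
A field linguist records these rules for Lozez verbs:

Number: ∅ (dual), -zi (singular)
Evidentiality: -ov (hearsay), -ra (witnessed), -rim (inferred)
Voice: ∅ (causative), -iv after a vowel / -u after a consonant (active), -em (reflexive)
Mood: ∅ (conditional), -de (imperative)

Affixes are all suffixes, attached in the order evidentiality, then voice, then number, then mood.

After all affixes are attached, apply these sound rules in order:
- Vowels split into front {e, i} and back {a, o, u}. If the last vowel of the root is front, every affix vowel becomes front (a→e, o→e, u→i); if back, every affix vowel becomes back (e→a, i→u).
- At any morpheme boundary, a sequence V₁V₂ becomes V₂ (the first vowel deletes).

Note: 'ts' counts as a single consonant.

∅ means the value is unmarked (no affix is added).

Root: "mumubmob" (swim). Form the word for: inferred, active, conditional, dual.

Attach evidentiality inferred -rim → mumubmobrim.
Attach voice active -u (after consonant 'm') → mumubmobrimu.
number = dual: zero marking, form stays mumubmobrimu.
mood = conditional: zero marking, form stays mumubmobrimu.
Apply vowel harmony: mumubmobrimu → mumubmobrumu.
Vowel deletion: no change.

mumubmobrumu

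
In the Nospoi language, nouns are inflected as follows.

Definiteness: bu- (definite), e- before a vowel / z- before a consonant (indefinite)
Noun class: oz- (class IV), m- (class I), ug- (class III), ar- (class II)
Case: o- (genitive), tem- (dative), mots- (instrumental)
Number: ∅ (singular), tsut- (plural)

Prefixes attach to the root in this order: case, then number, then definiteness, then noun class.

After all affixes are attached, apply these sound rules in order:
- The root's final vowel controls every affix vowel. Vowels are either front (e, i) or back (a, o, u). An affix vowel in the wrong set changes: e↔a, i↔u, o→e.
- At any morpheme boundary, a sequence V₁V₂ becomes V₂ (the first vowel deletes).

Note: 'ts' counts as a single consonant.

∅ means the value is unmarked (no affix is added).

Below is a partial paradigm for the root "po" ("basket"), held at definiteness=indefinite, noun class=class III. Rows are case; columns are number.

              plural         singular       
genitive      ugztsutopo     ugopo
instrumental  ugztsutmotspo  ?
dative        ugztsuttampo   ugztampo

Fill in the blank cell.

Attach case instrumental mots- → motspo.
number = singular: zero marking, form stays motspo.
Attach definiteness indefinite z- (before consonant 'm') → zmotspo.
Attach noun class class III ug- → ugzmotspo.
Vowel harmony: no change.
Vowel deletion: no change.

ugzmotspo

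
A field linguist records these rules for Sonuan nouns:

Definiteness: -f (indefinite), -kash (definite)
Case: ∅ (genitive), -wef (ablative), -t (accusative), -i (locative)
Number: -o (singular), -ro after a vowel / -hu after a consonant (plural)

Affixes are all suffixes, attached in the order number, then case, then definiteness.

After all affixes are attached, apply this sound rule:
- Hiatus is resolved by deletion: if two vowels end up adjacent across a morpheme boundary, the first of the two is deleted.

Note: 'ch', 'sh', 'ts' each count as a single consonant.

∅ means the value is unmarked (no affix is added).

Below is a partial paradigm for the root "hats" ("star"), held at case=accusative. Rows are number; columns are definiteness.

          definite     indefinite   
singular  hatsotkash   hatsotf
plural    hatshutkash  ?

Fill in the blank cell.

Attach number plural -hu (after consonant 'ts') → hatshu.
Attach case accusative -t → hatshut.
Attach definiteness indefinite -f → hatshutf.
Vowel deletion: no change.

hatshutf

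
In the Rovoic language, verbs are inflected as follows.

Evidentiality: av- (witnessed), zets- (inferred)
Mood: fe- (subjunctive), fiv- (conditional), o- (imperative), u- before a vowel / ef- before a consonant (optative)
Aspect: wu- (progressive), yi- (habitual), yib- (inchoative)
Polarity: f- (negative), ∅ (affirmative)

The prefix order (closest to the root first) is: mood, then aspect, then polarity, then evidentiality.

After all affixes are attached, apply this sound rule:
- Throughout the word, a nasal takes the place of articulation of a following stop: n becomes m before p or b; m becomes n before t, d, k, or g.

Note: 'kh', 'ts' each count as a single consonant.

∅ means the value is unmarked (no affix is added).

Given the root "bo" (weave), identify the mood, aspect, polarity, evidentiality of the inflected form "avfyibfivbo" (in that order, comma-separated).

conditional, inchoative, negative, witnessed

Segment: av-f-yib-fiv-bo.
mood: fiv- → conditional.
aspect: yib- → inchoative.
polarity: f- → negative.
evidentiality: av- → witnessed.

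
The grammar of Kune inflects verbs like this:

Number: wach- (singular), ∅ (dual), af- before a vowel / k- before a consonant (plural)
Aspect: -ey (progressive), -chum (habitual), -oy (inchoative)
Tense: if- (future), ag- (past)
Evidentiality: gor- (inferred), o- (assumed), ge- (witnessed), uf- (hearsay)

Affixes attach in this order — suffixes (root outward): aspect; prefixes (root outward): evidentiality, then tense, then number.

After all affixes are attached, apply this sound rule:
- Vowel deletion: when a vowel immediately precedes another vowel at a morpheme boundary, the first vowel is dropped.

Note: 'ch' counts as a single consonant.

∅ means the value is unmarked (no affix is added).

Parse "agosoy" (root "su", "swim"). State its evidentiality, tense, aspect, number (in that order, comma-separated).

Segment: ag-o-su-oy.
evidentiality: o- → assumed.
tense: ag- → past.
aspect: -oy → inchoative.
number: ∅ → dual.

assumed, past, inchoative, dual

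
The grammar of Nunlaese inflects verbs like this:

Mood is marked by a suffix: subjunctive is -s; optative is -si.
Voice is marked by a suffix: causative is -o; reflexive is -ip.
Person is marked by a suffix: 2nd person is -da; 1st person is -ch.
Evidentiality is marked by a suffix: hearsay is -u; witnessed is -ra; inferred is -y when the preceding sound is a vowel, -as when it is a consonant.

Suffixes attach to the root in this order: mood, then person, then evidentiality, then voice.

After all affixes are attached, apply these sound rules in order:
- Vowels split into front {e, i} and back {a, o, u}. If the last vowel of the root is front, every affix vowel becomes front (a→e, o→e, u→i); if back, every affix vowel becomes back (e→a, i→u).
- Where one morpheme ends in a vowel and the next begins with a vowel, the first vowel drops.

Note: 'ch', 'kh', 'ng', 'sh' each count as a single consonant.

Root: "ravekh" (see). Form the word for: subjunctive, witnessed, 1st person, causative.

ravekhschre

Attach mood subjunctive -s → ravekhs.
Attach person 1st person -ch → ravekhsch.
Attach evidentiality witnessed -ra → ravekhschra.
Attach voice causative -o → ravekhschrao.
Apply vowel harmony: ravekhschrao → ravekhschree.
Apply vowel deletion: ravekhschree → ravekhschre.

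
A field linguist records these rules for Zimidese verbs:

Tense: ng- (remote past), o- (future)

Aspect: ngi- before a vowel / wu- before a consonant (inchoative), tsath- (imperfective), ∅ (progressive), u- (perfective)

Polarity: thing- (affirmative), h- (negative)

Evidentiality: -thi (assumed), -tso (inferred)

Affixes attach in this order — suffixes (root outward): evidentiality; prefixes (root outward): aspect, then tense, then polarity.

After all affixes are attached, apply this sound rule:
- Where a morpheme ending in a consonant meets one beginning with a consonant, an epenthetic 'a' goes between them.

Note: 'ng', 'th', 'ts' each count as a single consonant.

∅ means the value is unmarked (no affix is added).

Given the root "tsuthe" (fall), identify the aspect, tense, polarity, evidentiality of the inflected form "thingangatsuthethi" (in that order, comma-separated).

progressive, remote past, affirmative, assumed

Segment: thing-ng-tsuthe-thi.
aspect: ∅ → progressive.
tense: ng- → remote past.
polarity: thing- → affirmative.
evidentiality: -thi → assumed.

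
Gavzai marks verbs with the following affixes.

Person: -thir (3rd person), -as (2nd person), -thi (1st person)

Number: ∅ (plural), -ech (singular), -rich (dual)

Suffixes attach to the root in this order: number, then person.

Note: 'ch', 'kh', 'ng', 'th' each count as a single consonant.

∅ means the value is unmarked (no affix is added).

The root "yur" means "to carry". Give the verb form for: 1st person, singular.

yurechthi

Attach number singular -ech → yurech.
Attach person 1st person -thi → yurechthi.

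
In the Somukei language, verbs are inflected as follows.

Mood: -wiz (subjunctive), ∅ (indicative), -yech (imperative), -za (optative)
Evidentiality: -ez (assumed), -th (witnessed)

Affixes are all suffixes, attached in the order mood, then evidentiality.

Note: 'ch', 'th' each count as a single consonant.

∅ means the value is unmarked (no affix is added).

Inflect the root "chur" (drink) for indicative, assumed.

churez

mood = indicative: zero marking, form stays chur.
Attach evidentiality assumed -ez → churez.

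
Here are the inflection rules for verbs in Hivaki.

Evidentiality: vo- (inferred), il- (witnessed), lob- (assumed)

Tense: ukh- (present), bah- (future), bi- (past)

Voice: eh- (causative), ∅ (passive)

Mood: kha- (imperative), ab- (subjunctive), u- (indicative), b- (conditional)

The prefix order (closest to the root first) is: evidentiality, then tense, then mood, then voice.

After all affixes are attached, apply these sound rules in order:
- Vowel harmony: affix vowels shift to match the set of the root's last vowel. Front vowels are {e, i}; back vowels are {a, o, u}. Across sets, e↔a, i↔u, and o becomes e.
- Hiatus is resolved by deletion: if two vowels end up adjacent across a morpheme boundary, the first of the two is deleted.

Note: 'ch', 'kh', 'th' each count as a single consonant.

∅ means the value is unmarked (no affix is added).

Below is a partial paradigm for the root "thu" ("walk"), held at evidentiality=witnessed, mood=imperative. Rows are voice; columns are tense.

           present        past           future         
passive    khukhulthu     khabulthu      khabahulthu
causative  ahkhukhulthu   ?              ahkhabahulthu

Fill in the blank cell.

ahkhabulthu

Attach evidentiality witnessed il- → ilthu.
Attach tense past bi- → biilthu.
Attach mood imperative kha- → khabiilthu.
Attach voice causative eh- → ehkhabiilthu.
Apply vowel harmony: ehkhabiilthu → ahkhabuulthu.
Apply vowel deletion: ahkhabuulthu → ahkhabulthu.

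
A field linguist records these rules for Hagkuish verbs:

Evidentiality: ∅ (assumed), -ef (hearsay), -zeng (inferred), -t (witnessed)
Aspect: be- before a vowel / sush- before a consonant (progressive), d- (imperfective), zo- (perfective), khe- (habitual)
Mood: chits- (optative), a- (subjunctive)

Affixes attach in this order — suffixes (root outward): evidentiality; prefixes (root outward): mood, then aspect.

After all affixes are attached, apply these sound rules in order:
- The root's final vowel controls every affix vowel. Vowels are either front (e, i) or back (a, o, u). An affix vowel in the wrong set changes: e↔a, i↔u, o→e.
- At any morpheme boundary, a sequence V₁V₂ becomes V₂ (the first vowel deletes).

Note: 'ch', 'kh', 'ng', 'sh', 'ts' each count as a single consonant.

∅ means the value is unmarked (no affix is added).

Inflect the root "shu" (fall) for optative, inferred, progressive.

sushchutsshuzang

Attach mood optative chits- → chitsshu.
Attach evidentiality inferred -zeng → chitsshuzeng.
Attach aspect progressive sush- (before consonant 'ch') → sushchitsshuzeng.
Apply vowel harmony: sushchitsshuzeng → sushchutsshuzang.
Vowel deletion: no change.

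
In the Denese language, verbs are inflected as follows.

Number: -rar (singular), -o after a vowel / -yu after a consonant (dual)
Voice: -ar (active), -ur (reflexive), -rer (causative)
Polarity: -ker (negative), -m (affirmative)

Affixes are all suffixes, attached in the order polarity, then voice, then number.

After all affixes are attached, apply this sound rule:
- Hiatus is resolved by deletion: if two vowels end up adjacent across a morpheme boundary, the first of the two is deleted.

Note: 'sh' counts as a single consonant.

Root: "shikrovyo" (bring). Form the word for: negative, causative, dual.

shikrovyokerreryu

Attach polarity negative -ker → shikrovyoker.
Attach voice causative -rer → shikrovyokerrer.
Attach number dual -yu (after consonant 'r') → shikrovyokerreryu.
Vowel deletion: no change.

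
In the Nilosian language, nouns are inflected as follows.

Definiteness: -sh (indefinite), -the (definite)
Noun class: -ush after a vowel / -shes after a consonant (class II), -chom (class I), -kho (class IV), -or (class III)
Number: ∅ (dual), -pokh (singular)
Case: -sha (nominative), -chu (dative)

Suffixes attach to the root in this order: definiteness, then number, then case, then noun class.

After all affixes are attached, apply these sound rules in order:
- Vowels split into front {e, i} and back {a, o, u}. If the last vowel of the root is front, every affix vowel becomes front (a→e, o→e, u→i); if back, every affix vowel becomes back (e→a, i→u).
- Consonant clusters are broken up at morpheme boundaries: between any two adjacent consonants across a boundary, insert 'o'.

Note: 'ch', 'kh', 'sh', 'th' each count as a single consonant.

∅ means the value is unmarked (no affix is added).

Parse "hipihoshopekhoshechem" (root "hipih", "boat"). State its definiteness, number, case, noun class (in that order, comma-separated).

Segment: hipih-sh-pokh-sha-chom.
definiteness: -sh → indefinite.
number: -pokh → singular.
case: -sha → nominative.
noun class: -chom → class I.

indefinite, singular, nominative, class I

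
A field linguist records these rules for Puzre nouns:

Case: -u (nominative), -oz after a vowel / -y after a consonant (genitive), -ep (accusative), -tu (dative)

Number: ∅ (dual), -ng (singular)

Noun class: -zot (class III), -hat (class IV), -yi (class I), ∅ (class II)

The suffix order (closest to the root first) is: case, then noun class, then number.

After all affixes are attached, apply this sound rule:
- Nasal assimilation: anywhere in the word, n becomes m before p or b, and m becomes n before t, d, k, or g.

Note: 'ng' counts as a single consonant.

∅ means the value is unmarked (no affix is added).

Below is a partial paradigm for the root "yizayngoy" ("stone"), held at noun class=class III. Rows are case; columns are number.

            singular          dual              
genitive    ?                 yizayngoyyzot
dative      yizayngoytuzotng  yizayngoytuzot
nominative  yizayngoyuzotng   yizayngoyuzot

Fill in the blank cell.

yizayngoyyzotng

Attach case genitive -y (after consonant 'y') → yizayngoyy.
Attach noun class class III -zot → yizayngoyyzot.
Attach number singular -ng → yizayngoyyzotng.
Nasal assimilation: no change.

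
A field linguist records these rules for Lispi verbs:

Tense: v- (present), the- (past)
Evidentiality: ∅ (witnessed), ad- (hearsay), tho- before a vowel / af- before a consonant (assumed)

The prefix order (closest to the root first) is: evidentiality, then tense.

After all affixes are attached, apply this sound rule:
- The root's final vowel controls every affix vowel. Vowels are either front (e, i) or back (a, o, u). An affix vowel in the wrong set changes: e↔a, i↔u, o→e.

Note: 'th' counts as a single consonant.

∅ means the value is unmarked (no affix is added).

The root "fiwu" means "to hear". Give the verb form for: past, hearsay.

thaadfiwu

Attach evidentiality hearsay ad- → adfiwu.
Attach tense past the- → theadfiwu.
Apply vowel harmony: theadfiwu → thaadfiwu.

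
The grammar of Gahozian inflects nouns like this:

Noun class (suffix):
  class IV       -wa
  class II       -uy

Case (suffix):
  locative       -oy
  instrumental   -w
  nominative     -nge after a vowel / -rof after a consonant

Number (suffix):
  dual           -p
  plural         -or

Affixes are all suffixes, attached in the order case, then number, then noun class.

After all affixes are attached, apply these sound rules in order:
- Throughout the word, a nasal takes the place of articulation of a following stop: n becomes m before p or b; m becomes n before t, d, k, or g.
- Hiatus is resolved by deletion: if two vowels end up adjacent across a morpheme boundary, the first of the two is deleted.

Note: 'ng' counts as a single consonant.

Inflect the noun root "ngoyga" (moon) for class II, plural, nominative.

ngoygangoruy

Attach case nominative -nge (after vowel 'a') → ngoygange.
Attach number plural -or → ngoygangeor.
Attach noun class class II -uy → ngoygangeoruy.
Nasal assimilation: no change.
Apply vowel deletion: ngoygangeoruy → ngoygangoruy.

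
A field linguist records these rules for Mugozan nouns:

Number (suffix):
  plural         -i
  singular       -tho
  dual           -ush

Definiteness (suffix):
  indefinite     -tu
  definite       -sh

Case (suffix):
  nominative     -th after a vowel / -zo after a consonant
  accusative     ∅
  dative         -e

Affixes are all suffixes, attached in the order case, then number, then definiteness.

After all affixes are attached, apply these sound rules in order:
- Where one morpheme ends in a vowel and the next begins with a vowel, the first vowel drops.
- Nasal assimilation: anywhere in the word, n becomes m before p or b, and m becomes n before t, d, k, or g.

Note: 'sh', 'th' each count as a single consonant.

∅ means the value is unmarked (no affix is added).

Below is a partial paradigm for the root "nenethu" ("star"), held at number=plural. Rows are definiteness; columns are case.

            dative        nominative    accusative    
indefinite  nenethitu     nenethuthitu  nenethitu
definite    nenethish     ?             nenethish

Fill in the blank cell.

nenethuthish

Attach case nominative -th (after vowel 'u') → nenethuth.
Attach number plural -i → nenethuthi.
Attach definiteness definite -sh → nenethuthish.
Vowel deletion: no change.
Nasal assimilation: no change.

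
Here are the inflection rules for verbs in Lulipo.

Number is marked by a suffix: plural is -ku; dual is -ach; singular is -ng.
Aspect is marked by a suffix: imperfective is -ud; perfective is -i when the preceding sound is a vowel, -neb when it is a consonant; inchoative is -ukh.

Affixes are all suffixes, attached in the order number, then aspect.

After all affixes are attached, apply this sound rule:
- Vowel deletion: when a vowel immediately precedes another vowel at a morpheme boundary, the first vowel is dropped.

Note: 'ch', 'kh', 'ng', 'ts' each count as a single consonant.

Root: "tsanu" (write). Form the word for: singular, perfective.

tsanungneb

Attach number singular -ng → tsanung.
Attach aspect perfective -neb (after consonant 'ng') → tsanungneb.
Vowel deletion: no change.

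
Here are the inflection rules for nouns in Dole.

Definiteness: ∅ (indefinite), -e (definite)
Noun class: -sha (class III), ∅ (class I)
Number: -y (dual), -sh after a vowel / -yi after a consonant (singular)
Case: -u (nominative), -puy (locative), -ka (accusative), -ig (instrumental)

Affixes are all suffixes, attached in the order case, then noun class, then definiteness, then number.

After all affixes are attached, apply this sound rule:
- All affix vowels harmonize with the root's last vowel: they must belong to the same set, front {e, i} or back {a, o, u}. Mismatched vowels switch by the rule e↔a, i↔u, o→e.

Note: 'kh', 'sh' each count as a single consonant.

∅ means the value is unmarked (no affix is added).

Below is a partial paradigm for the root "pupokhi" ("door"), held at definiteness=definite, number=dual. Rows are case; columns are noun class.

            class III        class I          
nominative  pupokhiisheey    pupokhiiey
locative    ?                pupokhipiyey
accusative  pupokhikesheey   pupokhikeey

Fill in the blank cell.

pupokhipiysheey

Attach case locative -puy → pupokhipuy.
Attach noun class class III -sha → pupokhipuysha.
Attach definiteness definite -e → pupokhipuyshae.
Attach number dual -y → pupokhipuyshaey.
Apply vowel harmony: pupokhipuyshaey → pupokhipiysheey.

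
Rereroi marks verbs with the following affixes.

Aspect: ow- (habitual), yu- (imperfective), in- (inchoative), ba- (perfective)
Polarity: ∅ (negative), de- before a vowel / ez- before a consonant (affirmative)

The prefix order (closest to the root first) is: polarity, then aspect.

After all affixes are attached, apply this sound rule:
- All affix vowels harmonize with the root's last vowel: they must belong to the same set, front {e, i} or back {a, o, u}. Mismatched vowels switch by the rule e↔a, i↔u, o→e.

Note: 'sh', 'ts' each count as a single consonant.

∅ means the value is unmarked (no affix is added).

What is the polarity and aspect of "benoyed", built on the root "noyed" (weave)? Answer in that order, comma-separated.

negative, perfective

Segment: ba-noyed.
polarity: ∅ → negative.
aspect: ba- → perfective.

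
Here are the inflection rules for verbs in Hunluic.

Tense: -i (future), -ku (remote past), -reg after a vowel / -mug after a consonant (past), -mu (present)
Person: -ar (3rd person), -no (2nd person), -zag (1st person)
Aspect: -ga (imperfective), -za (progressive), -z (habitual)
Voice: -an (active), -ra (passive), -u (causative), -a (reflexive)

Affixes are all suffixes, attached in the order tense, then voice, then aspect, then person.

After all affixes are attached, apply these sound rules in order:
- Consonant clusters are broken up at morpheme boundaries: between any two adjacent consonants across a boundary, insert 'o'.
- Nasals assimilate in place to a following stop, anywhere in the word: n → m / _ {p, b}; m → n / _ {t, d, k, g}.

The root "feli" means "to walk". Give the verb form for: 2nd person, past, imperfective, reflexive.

Attach tense past -reg (after vowel 'i') → felireg.
Attach voice reflexive -a → felirega.
Attach aspect imperfective -ga → feliregaga.
Attach person 2nd person -no → feliregagano.
Epenthesis: no change.
Nasal assimilation: no change.

feliregagano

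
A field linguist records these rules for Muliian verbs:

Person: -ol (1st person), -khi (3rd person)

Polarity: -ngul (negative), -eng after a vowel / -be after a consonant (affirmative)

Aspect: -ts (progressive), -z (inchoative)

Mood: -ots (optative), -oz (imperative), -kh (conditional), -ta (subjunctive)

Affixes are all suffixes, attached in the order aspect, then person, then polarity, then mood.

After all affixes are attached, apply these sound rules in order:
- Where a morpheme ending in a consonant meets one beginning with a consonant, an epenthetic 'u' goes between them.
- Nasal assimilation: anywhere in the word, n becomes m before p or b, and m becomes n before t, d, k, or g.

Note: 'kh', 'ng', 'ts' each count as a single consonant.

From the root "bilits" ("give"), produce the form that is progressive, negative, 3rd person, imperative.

bilitsutsukhinguloz

Attach aspect progressive -ts → bilitsts.
Attach person 3rd person -khi → bilitstskhi.
Attach polarity negative -ngul → bilitstskhingul.
Attach mood imperative -oz → bilitstskhinguloz.
Apply epenthesis: bilitstskhinguloz → bilitsutsukhinguloz.
Nasal assimilation: no change.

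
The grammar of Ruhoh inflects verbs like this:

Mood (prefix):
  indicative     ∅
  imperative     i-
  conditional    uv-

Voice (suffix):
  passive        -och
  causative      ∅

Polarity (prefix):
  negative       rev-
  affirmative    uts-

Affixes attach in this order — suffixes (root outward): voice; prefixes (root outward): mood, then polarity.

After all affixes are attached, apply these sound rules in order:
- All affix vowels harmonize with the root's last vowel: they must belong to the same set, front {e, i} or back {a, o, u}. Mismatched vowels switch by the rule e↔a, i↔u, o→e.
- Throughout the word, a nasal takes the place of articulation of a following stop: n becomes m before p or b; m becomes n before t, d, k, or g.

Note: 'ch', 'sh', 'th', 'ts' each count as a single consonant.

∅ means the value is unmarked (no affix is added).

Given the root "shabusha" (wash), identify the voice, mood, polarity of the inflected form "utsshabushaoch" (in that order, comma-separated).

Segment: uts-shabusha-och.
voice: -och → passive.
mood: ∅ → indicative.
polarity: uts- → affirmative.

passive, indicative, affirmative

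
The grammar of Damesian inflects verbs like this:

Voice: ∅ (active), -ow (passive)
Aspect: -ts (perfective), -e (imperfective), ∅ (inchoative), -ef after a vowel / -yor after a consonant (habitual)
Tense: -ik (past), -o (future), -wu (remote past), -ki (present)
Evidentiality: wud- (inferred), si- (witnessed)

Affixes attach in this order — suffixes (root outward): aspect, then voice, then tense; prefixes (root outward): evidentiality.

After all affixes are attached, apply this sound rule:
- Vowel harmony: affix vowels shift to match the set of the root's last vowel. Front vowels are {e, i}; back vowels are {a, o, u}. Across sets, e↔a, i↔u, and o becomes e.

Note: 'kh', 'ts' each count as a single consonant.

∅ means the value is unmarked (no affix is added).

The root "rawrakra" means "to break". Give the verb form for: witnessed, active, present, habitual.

surawrakraafku

Attach aspect habitual -ef (after vowel 'a') → rawrakraef.
voice = active: zero marking, form stays rawrakraef.
Attach tense present -ki → rawrakraefki.
Attach evidentiality witnessed si- → sirawrakraefki.
Apply vowel harmony: sirawrakraefki → surawrakraafku.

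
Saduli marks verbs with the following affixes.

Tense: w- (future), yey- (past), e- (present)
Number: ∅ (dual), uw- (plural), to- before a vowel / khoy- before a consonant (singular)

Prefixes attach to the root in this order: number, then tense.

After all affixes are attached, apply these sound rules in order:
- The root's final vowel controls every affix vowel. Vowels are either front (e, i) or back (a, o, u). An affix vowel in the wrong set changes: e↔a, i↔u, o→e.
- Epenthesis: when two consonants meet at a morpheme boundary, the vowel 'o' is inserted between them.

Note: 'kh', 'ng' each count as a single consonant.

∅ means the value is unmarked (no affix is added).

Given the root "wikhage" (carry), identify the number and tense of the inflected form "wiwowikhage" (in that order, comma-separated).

Segment: w-uw-wikhage.
number: uw- → plural.
tense: w- → future.

plural, future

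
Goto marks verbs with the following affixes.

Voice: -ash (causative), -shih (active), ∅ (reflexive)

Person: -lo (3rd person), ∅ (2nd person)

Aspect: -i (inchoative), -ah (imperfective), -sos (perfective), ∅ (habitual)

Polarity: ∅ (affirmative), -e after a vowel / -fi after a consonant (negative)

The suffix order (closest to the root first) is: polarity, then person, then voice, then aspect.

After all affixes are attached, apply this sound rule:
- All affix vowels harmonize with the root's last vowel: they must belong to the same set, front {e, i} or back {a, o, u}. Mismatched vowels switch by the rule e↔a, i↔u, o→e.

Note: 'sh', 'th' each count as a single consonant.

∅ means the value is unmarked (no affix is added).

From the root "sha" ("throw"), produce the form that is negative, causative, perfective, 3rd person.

shaaloashsos

Attach polarity negative -e (after vowel 'a') → shae.
Attach person 3rd person -lo → shaelo.
Attach voice causative -ash → shaeloash.
Attach aspect perfective -sos → shaeloashsos.
Apply vowel harmony: shaeloashsos → shaaloashsos.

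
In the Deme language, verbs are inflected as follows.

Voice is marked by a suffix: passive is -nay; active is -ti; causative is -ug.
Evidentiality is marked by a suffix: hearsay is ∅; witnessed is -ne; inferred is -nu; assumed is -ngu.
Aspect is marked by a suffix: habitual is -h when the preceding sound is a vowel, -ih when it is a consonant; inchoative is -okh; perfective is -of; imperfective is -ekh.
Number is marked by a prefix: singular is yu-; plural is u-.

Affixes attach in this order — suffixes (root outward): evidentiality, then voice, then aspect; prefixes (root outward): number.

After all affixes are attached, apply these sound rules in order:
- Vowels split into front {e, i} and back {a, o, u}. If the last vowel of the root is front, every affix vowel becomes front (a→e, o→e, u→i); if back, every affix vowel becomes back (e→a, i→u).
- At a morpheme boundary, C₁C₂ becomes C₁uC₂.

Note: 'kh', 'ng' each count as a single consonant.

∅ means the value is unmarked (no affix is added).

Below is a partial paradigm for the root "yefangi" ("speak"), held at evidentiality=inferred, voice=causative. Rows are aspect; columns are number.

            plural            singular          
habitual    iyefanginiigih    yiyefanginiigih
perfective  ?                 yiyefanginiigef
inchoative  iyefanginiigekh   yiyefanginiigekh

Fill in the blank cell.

iyefanginiigef

Attach number plural u- → uyefangi.
Attach evidentiality inferred -nu → uyefanginu.
Attach voice causative -ug → uyefanginuug.
Attach aspect perfective -of → uyefanginuugof.
Apply vowel harmony: uyefanginuugof → iyefanginiigef.
Epenthesis: no change.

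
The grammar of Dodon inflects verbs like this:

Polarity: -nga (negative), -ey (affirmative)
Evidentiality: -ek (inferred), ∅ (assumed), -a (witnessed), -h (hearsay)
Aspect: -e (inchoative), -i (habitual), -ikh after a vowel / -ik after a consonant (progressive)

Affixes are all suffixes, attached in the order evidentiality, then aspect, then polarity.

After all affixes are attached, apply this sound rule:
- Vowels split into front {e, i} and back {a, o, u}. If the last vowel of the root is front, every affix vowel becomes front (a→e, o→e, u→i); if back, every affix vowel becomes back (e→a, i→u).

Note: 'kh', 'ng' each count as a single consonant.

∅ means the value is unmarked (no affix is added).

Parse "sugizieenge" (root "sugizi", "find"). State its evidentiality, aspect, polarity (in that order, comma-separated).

witnessed, inchoative, negative

Segment: sugizi-a-e-nga.
evidentiality: -a → witnessed.
aspect: -e → inchoative.
polarity: -nga → negative.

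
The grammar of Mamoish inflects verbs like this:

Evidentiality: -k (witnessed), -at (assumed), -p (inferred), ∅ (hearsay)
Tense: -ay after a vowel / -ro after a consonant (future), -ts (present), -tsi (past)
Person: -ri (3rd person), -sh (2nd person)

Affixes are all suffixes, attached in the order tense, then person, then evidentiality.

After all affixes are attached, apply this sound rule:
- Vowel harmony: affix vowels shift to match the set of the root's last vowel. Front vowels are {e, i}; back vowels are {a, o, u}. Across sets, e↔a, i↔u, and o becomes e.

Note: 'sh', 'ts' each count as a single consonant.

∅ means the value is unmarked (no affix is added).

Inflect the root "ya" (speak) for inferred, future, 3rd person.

yaayrup

Attach tense future -ay (after vowel 'a') → yaay.
Attach person 3rd person -ri → yaayri.
Attach evidentiality inferred -p → yaayrip.
Apply vowel harmony: yaayrip → yaayrup.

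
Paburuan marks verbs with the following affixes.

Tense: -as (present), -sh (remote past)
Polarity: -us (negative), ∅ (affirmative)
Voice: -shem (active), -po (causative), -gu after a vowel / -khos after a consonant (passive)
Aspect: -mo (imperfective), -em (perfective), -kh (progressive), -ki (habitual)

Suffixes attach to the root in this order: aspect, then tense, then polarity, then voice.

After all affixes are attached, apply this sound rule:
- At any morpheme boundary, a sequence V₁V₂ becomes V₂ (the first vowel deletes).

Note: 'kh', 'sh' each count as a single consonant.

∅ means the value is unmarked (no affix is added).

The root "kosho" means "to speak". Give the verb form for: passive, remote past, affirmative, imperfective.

Attach aspect imperfective -mo → koshomo.
Attach tense remote past -sh → koshomosh.
polarity = affirmative: zero marking, form stays koshomosh.
Attach voice passive -khos (after consonant 'sh') → koshomoshkhos.
Vowel deletion: no change.

koshomoshkhos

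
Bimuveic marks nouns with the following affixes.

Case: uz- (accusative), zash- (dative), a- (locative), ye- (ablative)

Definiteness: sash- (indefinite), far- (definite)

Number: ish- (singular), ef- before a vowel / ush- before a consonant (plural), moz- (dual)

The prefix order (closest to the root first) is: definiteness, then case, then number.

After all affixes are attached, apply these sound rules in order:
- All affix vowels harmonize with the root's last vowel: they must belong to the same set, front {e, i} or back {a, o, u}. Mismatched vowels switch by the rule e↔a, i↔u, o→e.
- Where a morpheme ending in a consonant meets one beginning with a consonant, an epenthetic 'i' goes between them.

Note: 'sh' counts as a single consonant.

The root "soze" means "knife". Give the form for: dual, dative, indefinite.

Attach definiteness indefinite sash- → sashsoze.
Attach case dative zash- → zashsashsoze.
Attach number dual moz- → mozzashsashsoze.
Apply vowel harmony: mozzashsashsoze → mezzeshseshsoze.
Apply epenthesis: mezzeshseshsoze → mezizeshiseshisoze.

mezizeshiseshisoze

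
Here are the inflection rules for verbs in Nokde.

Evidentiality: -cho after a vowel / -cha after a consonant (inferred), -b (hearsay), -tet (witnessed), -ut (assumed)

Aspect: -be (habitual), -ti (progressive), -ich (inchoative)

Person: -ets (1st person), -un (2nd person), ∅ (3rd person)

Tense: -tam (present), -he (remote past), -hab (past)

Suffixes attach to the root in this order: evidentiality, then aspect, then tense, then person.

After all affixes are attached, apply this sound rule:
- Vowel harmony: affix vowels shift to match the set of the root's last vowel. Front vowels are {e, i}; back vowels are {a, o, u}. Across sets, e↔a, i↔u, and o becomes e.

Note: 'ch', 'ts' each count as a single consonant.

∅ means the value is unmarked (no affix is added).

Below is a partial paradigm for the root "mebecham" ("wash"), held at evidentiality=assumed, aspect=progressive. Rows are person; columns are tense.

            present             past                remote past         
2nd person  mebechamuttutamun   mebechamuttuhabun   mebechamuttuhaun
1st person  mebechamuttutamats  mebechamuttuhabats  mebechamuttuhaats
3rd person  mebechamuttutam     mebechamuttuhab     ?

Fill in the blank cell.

Attach evidentiality assumed -ut → mebechamut.
Attach aspect progressive -ti → mebechamutti.
Attach tense remote past -he → mebechamuttihe.
person = 3rd person: zero marking, form stays mebechamuttihe.
Apply vowel harmony: mebechamuttihe → mebechamuttuha.

mebechamuttuha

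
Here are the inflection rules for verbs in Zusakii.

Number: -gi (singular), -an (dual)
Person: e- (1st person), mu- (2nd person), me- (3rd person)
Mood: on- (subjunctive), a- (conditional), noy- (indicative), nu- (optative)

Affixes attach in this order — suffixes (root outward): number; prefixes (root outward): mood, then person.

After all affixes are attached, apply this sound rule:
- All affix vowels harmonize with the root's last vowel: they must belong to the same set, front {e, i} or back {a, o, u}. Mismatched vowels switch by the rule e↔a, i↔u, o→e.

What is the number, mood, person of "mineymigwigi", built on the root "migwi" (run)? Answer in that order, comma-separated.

Segment: mu-noy-migwi-gi.
number: -gi → singular.
mood: noy- → indicative.
person: mu- → 2nd person.

singular, indicative, 2nd person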